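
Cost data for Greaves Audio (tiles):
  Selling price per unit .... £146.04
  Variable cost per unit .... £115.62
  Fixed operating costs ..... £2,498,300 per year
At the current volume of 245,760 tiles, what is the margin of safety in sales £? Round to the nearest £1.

£23,896,979

Each unit contributes £146.04 − £115.62 = £30.42. Break-even units = £2,498,300 ÷ £30.42 = 82,126.89; break-even revenue = 82,126.89 × £146.04 = £11,993,811.05.
Current sales = 245,760 × £146.04 = £35,890,790.40.
Margin of safety = £35,890,790.40 − £11,993,811.05 = £23,896,979.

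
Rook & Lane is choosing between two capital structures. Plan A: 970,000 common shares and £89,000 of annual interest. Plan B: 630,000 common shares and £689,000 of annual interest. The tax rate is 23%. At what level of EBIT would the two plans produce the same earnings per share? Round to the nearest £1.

Set EPS_A = EPS_B: (EBIT − £89,000)(1 − 0.23) ÷ 970,000 = (EBIT − £689,000)(1 − 0.23) ÷ 630,000.
Cancelling (1 − t) and cross-multiplying: 630,000·(EBIT − 89,000) = 970,000·(EBIT − 689,000).
EBIT × (970,000 − 630,000) = 689,000 × 970,000 − 89,000 × 630,000 = 612,260,000,000, so EBIT = 612,260,000,000 ÷ 340,000 = 1,800,764.71.

£1,800,765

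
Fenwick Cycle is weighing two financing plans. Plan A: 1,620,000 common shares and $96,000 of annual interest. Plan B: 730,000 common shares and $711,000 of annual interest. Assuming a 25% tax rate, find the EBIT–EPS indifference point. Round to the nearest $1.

$1,215,438

Set EPS_A = EPS_B: (EBIT − $96,000)(1 − 0.25) ÷ 1,620,000 = (EBIT − $711,000)(1 − 0.25) ÷ 730,000.
Cancelling (1 − t) and cross-multiplying: 730,000·(EBIT − 96,000) = 1,620,000·(EBIT − 711,000).
EBIT × (1,620,000 − 730,000) = 711,000 × 1,620,000 − 96,000 × 730,000 = 1,081,740,000,000, so EBIT = 1,081,740,000,000 ÷ 890,000 = 1,215,438.20.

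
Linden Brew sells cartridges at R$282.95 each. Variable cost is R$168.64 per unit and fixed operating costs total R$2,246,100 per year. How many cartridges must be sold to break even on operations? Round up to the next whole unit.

19,650 cartridges

Each unit contributes R$282.95 − R$168.64 = R$114.31.
Units to break even: R$2,246,100 ÷ R$114.31 = 19,649.20, rounded up to 19,650.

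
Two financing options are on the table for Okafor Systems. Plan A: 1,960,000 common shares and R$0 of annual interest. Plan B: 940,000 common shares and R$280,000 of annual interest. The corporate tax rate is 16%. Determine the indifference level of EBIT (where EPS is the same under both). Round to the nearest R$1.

Set EPS_A = EPS_B: (EBIT − R$0)(1 − 0.16) ÷ 1,960,000 = (EBIT − R$280,000)(1 − 0.16) ÷ 940,000.
The (1 − t) factor cancels: (EBIT − 0) × 940,000 = (EBIT − 280,000) × 1,960,000.
EBIT × (1,960,000 − 940,000) = 280,000 × 1,960,000 − 0 × 940,000 = 548,800,000,000, so EBIT = 548,800,000,000 ÷ 1,020,000 = 538,039.22.

R$538,039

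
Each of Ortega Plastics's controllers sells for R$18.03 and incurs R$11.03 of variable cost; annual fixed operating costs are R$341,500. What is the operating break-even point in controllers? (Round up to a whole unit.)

48,786 controllers

Contribution margin per unit = R$18.03 − R$11.03 = R$7.00.
Break-even Q = R$341,500 / R$7.00 = 48,785.71 → 48,786 controllers.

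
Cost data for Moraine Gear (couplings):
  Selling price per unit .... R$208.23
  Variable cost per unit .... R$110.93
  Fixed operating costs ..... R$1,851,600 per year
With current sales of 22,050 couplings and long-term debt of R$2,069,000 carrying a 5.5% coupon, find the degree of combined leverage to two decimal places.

Contribution at this volume is 22,050 × R$97.30 = R$2,145,465.00.
Operating income = contribution − fixed costs = R$2,145,465.00 − R$1,851,600 = R$293,865.00. Interest = R$113,795.00.
DOL = R$2,145,465.00 ÷ R$293,865.00 = 7.3009; DFL = R$293,865.00 ÷ R$180,070.00 = 1.6319.
Combined leverage = 7.3009 × 1.6319 = 11.9143.

11.91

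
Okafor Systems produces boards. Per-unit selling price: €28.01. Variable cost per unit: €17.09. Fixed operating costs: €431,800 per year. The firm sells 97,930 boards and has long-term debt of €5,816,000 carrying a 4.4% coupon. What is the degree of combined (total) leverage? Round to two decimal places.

Total contribution margin = 97,930 × €10.92 = €1,069,395.60.
Operating income = contribution − fixed costs = €1,069,395.60 − €431,800 = €637,595.60. Interest = €255,904.00, so EBIT − I = €381,691.60.
DCL = contribution ÷ (EBIT − I) = €1,069,395.60 ÷ €381,691.60 = 2.8017.

2.80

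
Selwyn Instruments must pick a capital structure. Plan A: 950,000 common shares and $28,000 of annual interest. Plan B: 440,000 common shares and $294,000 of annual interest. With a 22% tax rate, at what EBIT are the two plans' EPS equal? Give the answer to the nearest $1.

Set EPS_A = EPS_B: (EBIT − $28,000)(1 − 0.22) ÷ 950,000 = (EBIT − $294,000)(1 − 0.22) ÷ 440,000.
Cancelling (1 − t) and cross-multiplying: 440,000·(EBIT − 28,000) = 950,000·(EBIT − 294,000).
Solving, EBIT = (294,000·950,000 − 28,000·440,000) / (950,000 − 440,000) = 266,980,000,000 / 510,000 = 523,490.20.

$523,490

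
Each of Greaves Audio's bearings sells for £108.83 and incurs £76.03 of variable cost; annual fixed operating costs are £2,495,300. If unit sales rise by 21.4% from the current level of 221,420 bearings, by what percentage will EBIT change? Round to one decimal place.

Contribution at this volume is 221,420 × £32.80 = £7,262,576.00.
EBIT = £7,262,576.00 − £2,495,300 = £4,767,276.00.
So DOL = total CM / EBIT = £7,262,576.00 / £4,767,276.00 = 1.5234.
%ΔEBIT = DOL × %ΔSales = 1.5234 × +21.4% = +32.6%.

+32.6%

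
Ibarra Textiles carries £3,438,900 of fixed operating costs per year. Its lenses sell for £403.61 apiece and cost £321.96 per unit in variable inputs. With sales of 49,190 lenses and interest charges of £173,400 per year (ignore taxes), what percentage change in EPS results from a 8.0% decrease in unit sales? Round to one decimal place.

-79.5%

Contribution at this volume is 49,190 × £81.65 = £4,016,363.50.
EBIT = £4,016,363.50 − £3,438,900 = £577,463.50.
After interest of £173,400.00, pre-tax earnings = £404,063.50.
Degree of combined leverage = contribution ÷ (EBIT − I) = £4,016,363.50 ÷ £404,063.50 = 9.9399.
%ΔEPS = DCL × %ΔSales = 9.9399 × -8.0% = -79.5%.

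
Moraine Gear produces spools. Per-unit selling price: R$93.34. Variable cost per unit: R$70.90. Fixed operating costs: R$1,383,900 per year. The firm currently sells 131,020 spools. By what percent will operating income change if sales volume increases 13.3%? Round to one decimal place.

Contribution at this volume is 131,020 × R$22.44 = R$2,940,088.80.
Operating income = contribution − fixed costs = R$2,940,088.80 − R$1,383,900 = R$1,556,188.80.
Degree of operating leverage = R$2,940,088.80 / R$1,556,188.80 = 1.8893.
So EBIT moves 1.8893 × (+13.3%) = +25.1%.

+25.1%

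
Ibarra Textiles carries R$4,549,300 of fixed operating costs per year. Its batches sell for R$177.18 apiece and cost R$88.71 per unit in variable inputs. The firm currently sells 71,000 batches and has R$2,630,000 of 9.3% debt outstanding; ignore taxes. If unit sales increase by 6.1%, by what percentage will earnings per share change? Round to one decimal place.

+25.8%

Contribution at this volume is 71,000 × R$88.47 = R$6,281,370.00.
Subtracting fixed costs: EBIT = R$6,281,370.00 − R$4,549,300 = R$1,732,070.00.
Interest = R$244,590.00, so EBIT − I = R$1,487,480.00.
Degree of combined leverage = contribution ÷ (EBIT − I) = R$6,281,370.00 ÷ R$1,487,480.00 = 4.2228.
%ΔEPS = DCL × %ΔSales = 4.2228 × +6.1% = +25.8%.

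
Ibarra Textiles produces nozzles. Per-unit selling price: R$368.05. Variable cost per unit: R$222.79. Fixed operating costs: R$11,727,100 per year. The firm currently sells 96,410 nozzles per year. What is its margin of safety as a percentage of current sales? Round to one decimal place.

16.3%

Contribution margin per unit = R$368.05 − R$222.79 = R$145.26. Break-even units = R$11,727,100 ÷ R$145.26 = 80,731.79; break-even revenue = 80,731.79 × R$368.05 = R$29,713,335.78.
Current sales = 96,410 × R$368.05 = R$35,483,700.50.
Margin of safety = (R$35,483,700.50 − R$29,713,335.78) ÷ R$35,483,700.50 = 16.3%.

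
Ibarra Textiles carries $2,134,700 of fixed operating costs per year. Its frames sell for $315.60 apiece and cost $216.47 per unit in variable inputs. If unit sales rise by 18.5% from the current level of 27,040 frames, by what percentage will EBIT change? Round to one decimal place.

+90.9%

At 27,040 units, contribution = 27,040 × $99.13 = $2,680,475.20.
EBIT = $2,680,475.20 − $2,134,700 = $545,775.20.
DOL = contribution ÷ EBIT = $2,680,475.20 ÷ $545,775.20 = 4.9113.
Operating income changes by 4.9113 × +18.5% = +90.9%.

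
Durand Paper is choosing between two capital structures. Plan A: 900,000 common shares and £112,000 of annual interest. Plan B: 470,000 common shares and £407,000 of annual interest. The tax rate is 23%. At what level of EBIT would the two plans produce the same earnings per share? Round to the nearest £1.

At indifference, (EBIT − 112,000)(1 − t)/900,000 = (EBIT − 407,000)(1 − t)/470,000.
Cancelling (1 − t) and cross-multiplying: 470,000·(EBIT − 112,000) = 900,000·(EBIT − 407,000).
Solving, EBIT = (407,000·900,000 − 112,000·470,000) / (900,000 − 470,000) = 313,660,000,000 / 430,000 = 729,441.86.

£729,442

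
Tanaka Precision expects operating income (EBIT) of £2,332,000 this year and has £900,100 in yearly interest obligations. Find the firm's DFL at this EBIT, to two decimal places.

Interest = £900,100.00.
DFL = EBIT ÷ (EBIT − I) = £2,332,000 ÷ (£2,332,000 − £900,100.00) = £2,332,000 ÷ £1,431,900.00 = 1.6286.

1.63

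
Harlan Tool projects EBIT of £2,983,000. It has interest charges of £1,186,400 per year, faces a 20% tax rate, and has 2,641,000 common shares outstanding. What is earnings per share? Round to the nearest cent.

£0.54

Pre-tax income = £2,983,000 − £1,186,400.00 = £1,796,600.00.
After tax at 20%: net income = £1,796,600.00 × 0.80 = £1,437,280.00.
EPS = £1,437,280.00 ÷ 2,641,000 = £0.54.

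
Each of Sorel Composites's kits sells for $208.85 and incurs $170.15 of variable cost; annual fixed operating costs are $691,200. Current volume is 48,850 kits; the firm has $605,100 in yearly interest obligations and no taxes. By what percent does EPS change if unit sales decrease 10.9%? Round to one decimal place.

-34.7%

Total contribution margin = 48,850 × $38.70 = $1,890,495.00.
EBIT = $1,890,495.00 − $691,200 = $1,199,295.00.
After interest of $605,100.00, pre-tax earnings = $594,195.00.
Degree of combined leverage = contribution ÷ (EBIT − I) = $1,890,495.00 ÷ $594,195.00 = 3.1816.
EPS therefore changes by 3.1816 × (-10.9%) = -34.7%.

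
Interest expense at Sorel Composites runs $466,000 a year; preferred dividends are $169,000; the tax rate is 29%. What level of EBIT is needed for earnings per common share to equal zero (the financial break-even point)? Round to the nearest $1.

Grossing the preferred dividend up to pre-tax terms: $169,000 / (1 − 0.29) = $238,028.17.
EPS = 0 when EBIT covers interest plus the pre-tax preferred burden: $466,000 + $238,028.17 = $704,028.17.

$704,028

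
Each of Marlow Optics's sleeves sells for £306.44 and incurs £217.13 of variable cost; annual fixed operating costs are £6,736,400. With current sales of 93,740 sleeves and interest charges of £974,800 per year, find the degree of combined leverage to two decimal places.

12.67

Total contribution margin = 93,740 × £89.31 = £8,371,919.40.
EBIT = £8,371,919.40 − £6,736,400 = £1,635,519.40. Interest = £974,800.00.
DOL = £8,371,919.40 ÷ £1,635,519.40 = 5.1188; DFL = £1,635,519.40 ÷ £660,719.40 = 2.4754.
Combined leverage = 5.1188 × 2.4754 = 12.6711.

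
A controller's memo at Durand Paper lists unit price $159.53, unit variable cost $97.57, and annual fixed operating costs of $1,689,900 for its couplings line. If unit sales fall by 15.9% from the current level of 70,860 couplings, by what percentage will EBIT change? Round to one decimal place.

-25.8%

Total contribution margin = 70,860 × $61.96 = $4,390,485.60.
Operating income = contribution − fixed costs = $4,390,485.60 − $1,689,900 = $2,700,585.60.
So DOL = total CM / EBIT = $4,390,485.60 / $2,700,585.60 = 1.6258.
So EBIT moves 1.6258 × (-15.9%) = -25.8%.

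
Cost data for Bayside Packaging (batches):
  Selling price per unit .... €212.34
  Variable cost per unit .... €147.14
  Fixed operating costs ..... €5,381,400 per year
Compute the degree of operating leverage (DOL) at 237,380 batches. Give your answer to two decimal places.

1.53

At 237,380 units, contribution = 237,380 × €65.20 = €15,477,176.00.
Subtracting fixed costs: EBIT = €15,477,176.00 − €5,381,400 = €10,095,776.00.
DOL = contribution ÷ EBIT = €15,477,176.00 ÷ €10,095,776.00 = 1.5330.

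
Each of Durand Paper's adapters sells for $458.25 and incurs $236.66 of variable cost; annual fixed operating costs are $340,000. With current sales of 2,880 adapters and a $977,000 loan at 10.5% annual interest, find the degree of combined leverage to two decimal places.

3.26

Total contribution margin = 2,880 × $221.59 = $638,179.20.
Subtracting fixed costs: EBIT = $638,179.20 − $340,000 = $298,179.20. Interest = $102,585.00, so EBIT − I = $195,594.20.
DCL = contribution ÷ (EBIT − I) = $638,179.20 ÷ $195,594.20 = 3.2628.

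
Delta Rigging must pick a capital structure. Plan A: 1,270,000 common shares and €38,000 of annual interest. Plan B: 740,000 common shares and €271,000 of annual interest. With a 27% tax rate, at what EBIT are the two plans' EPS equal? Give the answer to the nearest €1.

€596,321

At indifference, (EBIT − 38,000)(1 − t)/1,270,000 = (EBIT − 271,000)(1 − t)/740,000.
Cancelling (1 − t) and cross-multiplying: 740,000·(EBIT − 38,000) = 1,270,000·(EBIT − 271,000).
EBIT × (1,270,000 − 740,000) = 271,000 × 1,270,000 − 38,000 × 740,000 = 316,050,000,000, so EBIT = 316,050,000,000 ÷ 530,000 = 596,320.75.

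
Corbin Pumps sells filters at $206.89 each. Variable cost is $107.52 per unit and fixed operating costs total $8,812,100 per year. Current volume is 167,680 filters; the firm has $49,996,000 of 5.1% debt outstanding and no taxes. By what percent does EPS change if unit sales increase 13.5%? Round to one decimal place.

Total contribution margin = 167,680 × $99.37 = $16,662,361.60.
Operating income = contribution − fixed costs = $16,662,361.60 − $8,812,100 = $7,850,261.60.
After interest of $2,549,796.00, pre-tax earnings = $5,300,465.60.
Degree of combined leverage = contribution ÷ (EBIT − I) = $16,662,361.60 ÷ $5,300,465.60 = 3.1436.
EPS therefore changes by 3.1436 × (+13.5%) = +42.4%.

+42.4%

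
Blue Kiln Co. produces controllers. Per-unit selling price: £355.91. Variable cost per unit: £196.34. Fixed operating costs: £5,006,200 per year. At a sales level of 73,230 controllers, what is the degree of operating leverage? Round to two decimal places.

Contribution at this volume is 73,230 × £159.57 = £11,685,311.10.
EBIT = £11,685,311.10 − £5,006,200 = £6,679,111.10.
So DOL = total CM / EBIT = £11,685,311.10 / £6,679,111.10 = 1.7495.

1.75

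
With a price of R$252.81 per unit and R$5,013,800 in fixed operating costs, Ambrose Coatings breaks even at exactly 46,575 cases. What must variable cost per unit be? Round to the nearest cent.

At break-even, FC = Q × (P − VC), so P − VC = R$5,013,800 ÷ 46,575 = R$107.6500.
Hence VC = price − CM = R$252.81 − R$107.6500 = R$145.16.

R$145.16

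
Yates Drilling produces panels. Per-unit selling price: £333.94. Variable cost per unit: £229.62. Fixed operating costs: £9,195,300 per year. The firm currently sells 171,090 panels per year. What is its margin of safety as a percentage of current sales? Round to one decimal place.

48.5%

Contribution margin per unit = £333.94 − £229.62 = £104.32. Break-even units = £9,195,300 ÷ £104.32 = 88,145.13; break-even revenue = 88,145.13 × £333.94 = £29,435,184.84.
Current sales = 171,090 × £333.94 = £57,133,794.60.
Margin of safety = (£57,133,794.60 − £29,435,184.84) ÷ £57,133,794.60 = 48.5%.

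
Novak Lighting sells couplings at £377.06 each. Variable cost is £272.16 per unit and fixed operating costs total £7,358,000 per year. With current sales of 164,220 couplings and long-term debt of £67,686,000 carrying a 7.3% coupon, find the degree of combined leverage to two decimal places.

3.50

Contribution at this volume is 164,220 × £104.90 = £17,226,678.00.
Operating income = contribution − fixed costs = £17,226,678.00 − £7,358,000 = £9,868,678.00. Interest = £4,941,078.00.
DOL = £17,226,678.00 ÷ £9,868,678.00 = 1.7456; DFL = £9,868,678.00 ÷ £4,927,600.00 = 2.0027.
DCL = DOL × DFL = 1.7456 × 2.0027 = 3.4959.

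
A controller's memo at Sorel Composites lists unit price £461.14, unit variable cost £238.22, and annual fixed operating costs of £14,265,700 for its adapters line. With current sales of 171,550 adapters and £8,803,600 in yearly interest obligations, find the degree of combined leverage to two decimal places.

Total contribution margin = 171,550 × £222.92 = £38,241,926.00.
Operating income = contribution − fixed costs = £38,241,926.00 − £14,265,700 = £23,976,226.00. Interest = £8,803,600.00.
DOL = £38,241,926.00 ÷ £23,976,226.00 = 1.5950; DFL = £23,976,226.00 ÷ £15,172,626.00 = 1.5802.
DCL = DOL × DFL = 1.5950 × 1.5802 = 2.5204.

2.52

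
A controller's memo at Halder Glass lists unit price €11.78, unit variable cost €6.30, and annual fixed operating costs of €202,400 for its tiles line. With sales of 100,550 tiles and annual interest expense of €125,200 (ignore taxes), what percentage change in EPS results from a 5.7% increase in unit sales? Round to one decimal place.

+14.1%

At 100,550 units, contribution = 100,550 × €5.48 = €551,014.00.
Operating income = contribution − fixed costs = €551,014.00 − €202,400 = €348,614.00.
After interest of €125,200.00, pre-tax earnings = €223,414.00.
DCL = total CM / (EBIT − I) = €551,014.00 / €223,414.00 = 2.4663.
EPS therefore changes by 2.4663 × (+5.7%) = +14.1%.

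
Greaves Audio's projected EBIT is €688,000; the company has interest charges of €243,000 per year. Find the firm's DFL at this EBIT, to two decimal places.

Interest = €243,000.00.
DFL = EBIT ÷ (EBIT − I) = €688,000 ÷ (€688,000 − €243,000.00) = €688,000 ÷ €445,000.00 = 1.5461.

1.55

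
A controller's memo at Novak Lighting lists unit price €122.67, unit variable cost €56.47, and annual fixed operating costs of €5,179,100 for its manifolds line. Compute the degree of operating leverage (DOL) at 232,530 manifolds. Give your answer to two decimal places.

1.51

Contribution at this volume is 232,530 × €66.20 = €15,393,486.00.
Operating income = contribution − fixed costs = €15,393,486.00 − €5,179,100 = €10,214,386.00.
Degree of operating leverage = €15,393,486.00 / €10,214,386.00 = 1.5070.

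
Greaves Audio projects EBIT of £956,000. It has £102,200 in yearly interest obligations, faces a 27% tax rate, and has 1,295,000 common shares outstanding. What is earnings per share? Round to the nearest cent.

Interest = £102,200.00, so EBT = £956,000 − £102,200.00 = £853,800.00.
Net income = £853,800.00 × (1 − 0.27) = £623,274.00.
EPS = £623,274.00 ÷ 1,295,000 = £0.48.

£0.48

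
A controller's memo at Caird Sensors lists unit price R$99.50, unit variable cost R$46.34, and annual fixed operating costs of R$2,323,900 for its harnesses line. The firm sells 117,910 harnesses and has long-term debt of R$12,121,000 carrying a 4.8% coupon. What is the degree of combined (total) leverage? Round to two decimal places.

1.86

At 117,910 units, contribution = 117,910 × R$53.16 = R$6,268,095.60.
EBIT = R$6,268,095.60 − R$2,323,900 = R$3,944,195.60. Interest = R$581,808.00.
DOL = R$6,268,095.60 ÷ R$3,944,195.60 = 1.5892; DFL = R$3,944,195.60 ÷ R$3,362,387.60 = 1.1730.
DCL = DOL × DFL = 1.5892 × 1.1730 = 1.8641.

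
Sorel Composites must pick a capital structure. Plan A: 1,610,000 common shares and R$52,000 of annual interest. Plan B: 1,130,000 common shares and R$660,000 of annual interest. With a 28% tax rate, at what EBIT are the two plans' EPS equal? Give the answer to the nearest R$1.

R$2,091,333

At indifference, (EBIT − 52,000)(1 − t)/1,610,000 = (EBIT − 660,000)(1 − t)/1,130,000.
The (1 − t) factor cancels: (EBIT − 52,000) × 1,130,000 = (EBIT − 660,000) × 1,610,000.
Solving, EBIT = (660,000·1,610,000 − 52,000·1,130,000) / (1,610,000 − 1,130,000) = 1,003,840,000,000 / 480,000 = 2,091,333.33.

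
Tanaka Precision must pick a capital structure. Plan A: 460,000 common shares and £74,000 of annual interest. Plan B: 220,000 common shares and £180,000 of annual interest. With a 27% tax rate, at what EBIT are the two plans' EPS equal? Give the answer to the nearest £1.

Set EPS_A = EPS_B: (EBIT − £74,000)(1 − 0.27) ÷ 460,000 = (EBIT − £180,000)(1 − 0.27) ÷ 220,000.
Cancelling (1 − t) and cross-multiplying: 220,000·(EBIT − 74,000) = 460,000·(EBIT − 180,000).
EBIT × (460,000 − 220,000) = 180,000 × 460,000 − 74,000 × 220,000 = 66,520,000,000, so EBIT = 66,520,000,000 ÷ 240,000 = 277,166.67.

£277,167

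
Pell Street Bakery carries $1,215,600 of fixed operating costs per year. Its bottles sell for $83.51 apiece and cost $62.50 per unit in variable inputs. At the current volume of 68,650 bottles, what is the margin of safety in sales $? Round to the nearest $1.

$901,226

Unit CM = price − variable cost = $83.51 − $62.50 = $21.01. Break-even units = $1,215,600 ÷ $21.01 = 57,858.16; break-even revenue = 57,858.16 × $83.51 = $4,831,735.17.
Actual sales revenue = 68,650 × $83.51 = $5,732,961.50.
Margin of safety = $5,732,961.50 − $4,831,735.17 = $901,226.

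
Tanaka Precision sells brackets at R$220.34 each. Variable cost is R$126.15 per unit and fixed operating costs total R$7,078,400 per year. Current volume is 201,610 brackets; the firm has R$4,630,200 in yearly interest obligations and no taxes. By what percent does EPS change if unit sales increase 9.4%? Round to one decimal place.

+24.5%

Total contribution margin = 201,610 × R$94.19 = R$18,989,645.90.
EBIT = R$18,989,645.90 − R$7,078,400 = R$11,911,245.90.
Interest = R$4,630,200.00, so EBIT − I = R$7,281,045.90.
DCL = total CM / (EBIT − I) = R$18,989,645.90 / R$7,281,045.90 = 2.6081.
%ΔEPS = DCL × %ΔSales = 2.6081 × +9.4% = +24.5%.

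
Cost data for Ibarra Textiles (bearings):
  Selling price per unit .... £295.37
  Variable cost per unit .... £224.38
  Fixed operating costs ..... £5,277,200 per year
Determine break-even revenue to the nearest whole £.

CM per unit = £295.37 − £224.38 = £70.99; CM ratio = £70.99 / £295.37 = 0.2403.
Break-even sales = FC ÷ CM ratio = £5,277,200 × £295.37 / £70.99 = £21,956,988.

£21,956,988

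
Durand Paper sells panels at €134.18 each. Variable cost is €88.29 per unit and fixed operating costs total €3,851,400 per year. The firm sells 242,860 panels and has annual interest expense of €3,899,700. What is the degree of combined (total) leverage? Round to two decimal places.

3.28

At 242,860 units, contribution = 242,860 × €45.89 = €11,144,845.40.
Operating income = contribution − fixed costs = €11,144,845.40 − €3,851,400 = €7,293,445.40. Interest = €3,899,700.00, so EBIT − I = €3,393,745.40.
DCL = contribution ÷ (EBIT − I) = €11,144,845.40 ÷ €3,393,745.40 = 3.2839.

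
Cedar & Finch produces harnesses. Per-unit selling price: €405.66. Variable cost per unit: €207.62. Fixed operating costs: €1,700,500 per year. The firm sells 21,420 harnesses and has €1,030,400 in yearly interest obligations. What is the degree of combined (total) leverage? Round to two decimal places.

2.81

Contribution at this volume is 21,420 × €198.04 = €4,242,016.80.
Subtracting fixed costs: EBIT = €4,242,016.80 − €1,700,500 = €2,541,516.80. Interest = €1,030,400.00.
DOL = €4,242,016.80 ÷ €2,541,516.80 = 1.6691; DFL = €2,541,516.80 ÷ €1,511,116.80 = 1.6819.
DCL = DOL × DFL = 1.6691 × 1.6819 = 2.8073.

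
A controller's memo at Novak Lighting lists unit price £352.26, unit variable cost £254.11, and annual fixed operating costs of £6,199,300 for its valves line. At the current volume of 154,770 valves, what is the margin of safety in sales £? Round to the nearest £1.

£32,270,015

Contribution margin per unit = £352.26 − £254.11 = £98.15. Break-even units = £6,199,300 ÷ £98.15 = 63,161.49; break-even revenue = 63,161.49 × £352.26 = £22,249,265.59.
Current sales = 154,770 × £352.26 = £54,519,280.20.
Margin of safety = £54,519,280.20 − £22,249,265.59 = £32,270,015.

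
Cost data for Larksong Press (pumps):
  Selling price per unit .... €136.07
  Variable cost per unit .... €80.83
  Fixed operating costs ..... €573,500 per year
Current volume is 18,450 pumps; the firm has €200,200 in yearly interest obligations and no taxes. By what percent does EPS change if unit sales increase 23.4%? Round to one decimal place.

+97.2%

At 18,450 units, contribution = 18,450 × €55.24 = €1,019,178.00.
EBIT = €1,019,178.00 − €573,500 = €445,678.00.
Interest = €200,200.00, so EBIT − I = €245,478.00.
Degree of combined leverage = contribution ÷ (EBIT − I) = €1,019,178.00 ÷ €245,478.00 = 4.1518.
EPS therefore changes by 4.1518 × (+23.4%) = +97.2%.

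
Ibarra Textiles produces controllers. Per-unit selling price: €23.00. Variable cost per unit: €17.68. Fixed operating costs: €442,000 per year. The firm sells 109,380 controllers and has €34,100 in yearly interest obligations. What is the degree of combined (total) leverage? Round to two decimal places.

Contribution at this volume is 109,380 × €5.32 = €581,901.60.
Subtracting fixed costs: EBIT = €581,901.60 − €442,000 = €139,901.60. Interest = €34,100.00.
DOL = €581,901.60 ÷ €139,901.60 = 4.1594; DFL = €139,901.60 ÷ €105,801.60 = 1.3223.
Combined leverage = 4.1594 × 1.3223 = 5.5000.

5.50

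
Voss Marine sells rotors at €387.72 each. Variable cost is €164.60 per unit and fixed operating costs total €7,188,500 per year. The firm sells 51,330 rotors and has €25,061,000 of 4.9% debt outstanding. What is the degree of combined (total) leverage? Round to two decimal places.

3.77

Total contribution margin = 51,330 × €223.12 = €11,452,749.60.
EBIT = €11,452,749.60 − €7,188,500 = €4,264,249.60. Interest = €1,227,989.00.
DOL = €11,452,749.60 ÷ €4,264,249.60 = 2.6858; DFL = €4,264,249.60 ÷ €3,036,260.60 = 1.4044.
Combined leverage = 2.6858 × 1.4044 = 3.7719.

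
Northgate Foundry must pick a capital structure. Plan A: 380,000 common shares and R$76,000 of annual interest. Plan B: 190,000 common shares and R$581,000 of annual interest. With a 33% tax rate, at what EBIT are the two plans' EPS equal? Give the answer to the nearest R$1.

Set EPS_A = EPS_B: (EBIT − R$76,000)(1 − 0.33) ÷ 380,000 = (EBIT − R$581,000)(1 − 0.33) ÷ 190,000.
Cancelling (1 − t) and cross-multiplying: 190,000·(EBIT − 76,000) = 380,000·(EBIT − 581,000).
EBIT × (380,000 − 190,000) = 581,000 × 380,000 − 76,000 × 190,000 = 206,340,000,000, so EBIT = 206,340,000,000 ÷ 190,000 = 1,086,000.00.

R$1,086,000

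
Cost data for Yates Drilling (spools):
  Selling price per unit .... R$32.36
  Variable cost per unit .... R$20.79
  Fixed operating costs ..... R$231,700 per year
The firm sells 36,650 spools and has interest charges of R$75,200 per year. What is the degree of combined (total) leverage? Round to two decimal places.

Total contribution margin = 36,650 × R$11.57 = R$424,040.50.
EBIT = R$424,040.50 − R$231,700 = R$192,340.50. Interest = R$75,200.00, so EBIT − I = R$117,140.50.
DCL = contribution ÷ (EBIT − I) = R$424,040.50 ÷ R$117,140.50 = 3.6199.

3.62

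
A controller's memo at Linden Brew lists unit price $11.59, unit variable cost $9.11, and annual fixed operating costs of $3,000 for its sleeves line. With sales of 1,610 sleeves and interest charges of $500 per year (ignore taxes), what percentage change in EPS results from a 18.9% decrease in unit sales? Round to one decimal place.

Contribution at this volume is 1,610 × $2.48 = $3,992.80.
EBIT = $3,992.80 − $3,000 = $992.80.
Interest = $500.00, so EBIT − I = $492.80.
Degree of combined leverage = contribution ÷ (EBIT − I) = $3,992.80 ÷ $492.80 = 8.1023.
%ΔEPS = DCL × %ΔSales = 8.1023 × -18.9% = -153.1%.

-153.1%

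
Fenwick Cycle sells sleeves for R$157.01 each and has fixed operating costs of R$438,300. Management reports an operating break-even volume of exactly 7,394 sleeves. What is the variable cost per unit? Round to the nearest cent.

At break-even, FC = Q × (P − VC), so P − VC = R$438,300 ÷ 7,394 = R$59.2778.
Variable cost per unit = R$157.01 − R$59.2778 = R$97.73.

R$97.73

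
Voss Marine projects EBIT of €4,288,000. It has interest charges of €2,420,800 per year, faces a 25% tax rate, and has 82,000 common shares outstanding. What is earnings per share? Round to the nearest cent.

€17.08

Pre-tax income = €4,288,000 − €2,420,800.00 = €1,867,200.00.
Net income = €1,867,200.00 × (1 − 0.25) = €1,400,400.00.
Per share: €1,400,400.00 / 82,000 shares = €17.08.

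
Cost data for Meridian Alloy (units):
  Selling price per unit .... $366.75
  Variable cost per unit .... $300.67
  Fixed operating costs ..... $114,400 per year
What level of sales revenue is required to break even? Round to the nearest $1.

Contribution margin per unit = $366.75 − $300.67 = $66.08, a CM ratio of $66.08 ÷ $366.75 = 0.1802.
Break-even sales = FC ÷ CM ratio = $114,400 × $366.75 / $66.08 = $634,930.

$634,930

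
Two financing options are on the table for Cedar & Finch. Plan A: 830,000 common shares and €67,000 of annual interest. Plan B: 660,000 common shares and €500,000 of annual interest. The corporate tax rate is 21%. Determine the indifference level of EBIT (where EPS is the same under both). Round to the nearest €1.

At indifference, (EBIT − 67,000)(1 − t)/830,000 = (EBIT − 500,000)(1 − t)/660,000.
The (1 − t) factor cancels: (EBIT − 67,000) × 660,000 = (EBIT − 500,000) × 830,000.
Solving, EBIT = (500,000·830,000 − 67,000·660,000) / (830,000 − 660,000) = 370,780,000,000 / 170,000 = 2,181,058.82.

€2,181,059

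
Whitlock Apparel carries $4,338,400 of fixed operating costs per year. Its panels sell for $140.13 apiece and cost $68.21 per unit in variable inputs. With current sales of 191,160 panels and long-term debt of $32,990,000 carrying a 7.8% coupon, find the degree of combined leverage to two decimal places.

At 191,160 units, contribution = 191,160 × $71.92 = $13,748,227.20.
Operating income = contribution − fixed costs = $13,748,227.20 − $4,338,400 = $9,409,827.20. Interest = $2,573,220.00.
DOL = $13,748,227.20 ÷ $9,409,827.20 = 1.4610; DFL = $9,409,827.20 ÷ $6,836,607.20 = 1.3764.
Combined leverage = 1.4610 × 1.3764 = 2.0109.

2.01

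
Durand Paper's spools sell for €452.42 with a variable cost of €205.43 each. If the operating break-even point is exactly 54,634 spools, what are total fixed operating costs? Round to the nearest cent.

€13,494,051.66

Each unit contributes €452.42 − €205.43 = €246.99.
Fixed costs = break-even units × CM = 54,634 × €246.99 = €13,494,051.66.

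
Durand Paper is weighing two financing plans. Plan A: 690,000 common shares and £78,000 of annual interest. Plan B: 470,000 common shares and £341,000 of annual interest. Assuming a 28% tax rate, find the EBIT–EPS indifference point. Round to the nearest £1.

£902,864

Set EPS_A = EPS_B: (EBIT − £78,000)(1 − 0.28) ÷ 690,000 = (EBIT − £341,000)(1 − 0.28) ÷ 470,000.
Cancelling (1 − t) and cross-multiplying: 470,000·(EBIT − 78,000) = 690,000·(EBIT − 341,000).
Solving, EBIT = (341,000·690,000 − 78,000·470,000) / (690,000 − 470,000) = 198,630,000,000 / 220,000 = 902,863.64.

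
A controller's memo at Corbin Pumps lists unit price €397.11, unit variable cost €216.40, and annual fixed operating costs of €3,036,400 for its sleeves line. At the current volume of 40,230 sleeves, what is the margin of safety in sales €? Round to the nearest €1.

Contribution margin per unit = €397.11 − €216.40 = €180.71. Break-even units = €3,036,400 ÷ €180.71 = 16,802.61; break-even revenue = 16,802.61 × €397.11 = €6,672,485.22.
Current sales = 40,230 × €397.11 = €15,975,735.30.
Margin of safety = €15,975,735.30 − €6,672,485.22 = €9,303,250.

€9,303,250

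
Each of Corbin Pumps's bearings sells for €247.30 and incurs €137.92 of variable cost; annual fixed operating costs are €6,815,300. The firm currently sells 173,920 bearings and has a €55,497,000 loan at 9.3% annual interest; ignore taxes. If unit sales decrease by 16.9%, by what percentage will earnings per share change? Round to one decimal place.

At 173,920 units, contribution = 173,920 × €109.38 = €19,023,369.60.
EBIT = €19,023,369.60 − €6,815,300 = €12,208,069.60.
After interest of €5,161,221.00, pre-tax earnings = €7,046,848.60.
DCL = total CM / (EBIT − I) = €19,023,369.60 / €7,046,848.60 = 2.6996.
EPS therefore changes by 2.6996 × (-16.9%) = -45.6%.

-45.6%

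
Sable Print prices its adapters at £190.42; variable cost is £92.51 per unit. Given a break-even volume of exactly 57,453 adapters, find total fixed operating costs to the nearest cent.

Contribution margin per unit = £190.42 − £92.51 = £97.91.
Since BE = FC / CM, FC = 57,453 × £97.91 = £5,625,223.23.

£5,625,223.23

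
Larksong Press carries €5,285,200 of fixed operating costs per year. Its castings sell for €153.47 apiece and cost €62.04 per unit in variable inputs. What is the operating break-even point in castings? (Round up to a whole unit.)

57,806 castings

Each unit contributes €153.47 − €62.04 = €91.43.
Units to break even: €5,285,200 ÷ €91.43 = 57,805.97, rounded up to 57,806.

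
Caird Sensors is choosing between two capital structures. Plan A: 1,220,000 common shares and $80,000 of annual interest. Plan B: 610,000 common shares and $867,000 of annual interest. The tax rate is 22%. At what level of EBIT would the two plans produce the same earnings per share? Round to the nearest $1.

$1,654,000

At indifference, (EBIT − 80,000)(1 − t)/1,220,000 = (EBIT − 867,000)(1 − t)/610,000.
Cancelling (1 − t) and cross-multiplying: 610,000·(EBIT − 80,000) = 1,220,000·(EBIT − 867,000).
EBIT × (1,220,000 − 610,000) = 867,000 × 1,220,000 − 80,000 × 610,000 = 1,008,940,000,000, so EBIT = 1,008,940,000,000 ÷ 610,000 = 1,654,000.00.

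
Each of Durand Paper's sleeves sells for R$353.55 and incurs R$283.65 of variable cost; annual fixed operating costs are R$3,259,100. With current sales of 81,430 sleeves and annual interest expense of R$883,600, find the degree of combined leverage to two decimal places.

3.67

Total contribution margin = 81,430 × R$69.90 = R$5,691,957.00.
Subtracting fixed costs: EBIT = R$5,691,957.00 − R$3,259,100 = R$2,432,857.00. Interest = R$883,600.00.
DOL = R$5,691,957.00 ÷ R$2,432,857.00 = 2.3396; DFL = R$2,432,857.00 ÷ R$1,549,257.00 = 1.5703.
DCL = DOL × DFL = 2.3396 × 1.5703 = 3.6739.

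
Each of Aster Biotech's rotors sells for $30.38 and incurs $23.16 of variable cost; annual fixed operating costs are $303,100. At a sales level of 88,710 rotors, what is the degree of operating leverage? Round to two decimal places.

1.90

Total contribution margin = 88,710 × $7.22 = $640,486.20.
EBIT = $640,486.20 − $303,100 = $337,386.20.
Degree of operating leverage = $640,486.20 / $337,386.20 = 1.8984.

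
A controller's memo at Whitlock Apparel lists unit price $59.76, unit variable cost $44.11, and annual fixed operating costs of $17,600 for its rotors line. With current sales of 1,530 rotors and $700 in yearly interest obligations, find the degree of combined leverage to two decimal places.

4.24

Contribution at this volume is 1,530 × $15.65 = $23,944.50.
EBIT = $23,944.50 − $17,600 = $6,344.50. Interest = $700.00.
DOL = $23,944.50 ÷ $6,344.50 = 3.7741; DFL = $6,344.50 ÷ $5,644.50 = 1.1240.
DCL = DOL × DFL = 3.7741 × 1.1240 = 4.2421.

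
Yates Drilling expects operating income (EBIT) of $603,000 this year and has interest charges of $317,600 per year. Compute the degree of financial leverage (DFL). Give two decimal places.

2.11

Annual interest charges come to $317,600.00.
DFL = EBIT ÷ (EBIT − I) = $603,000 ÷ ($603,000 − $317,600.00) = $603,000 ÷ $285,400.00 = 2.1128.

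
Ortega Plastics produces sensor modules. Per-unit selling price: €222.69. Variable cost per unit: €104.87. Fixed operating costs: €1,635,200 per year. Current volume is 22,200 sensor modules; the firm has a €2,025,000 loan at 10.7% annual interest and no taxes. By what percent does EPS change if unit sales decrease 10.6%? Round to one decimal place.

-36.3%

At 22,200 units, contribution = 22,200 × €117.82 = €2,615,604.00.
Operating income = contribution − fixed costs = €2,615,604.00 − €1,635,200 = €980,404.00.
Interest = €216,675.00, so EBIT − I = €763,729.00.
Degree of combined leverage = contribution ÷ (EBIT − I) = €2,615,604.00 ÷ €763,729.00 = 3.4248.
%ΔEPS = DCL × %ΔSales = 3.4248 × -10.6% = -36.3%.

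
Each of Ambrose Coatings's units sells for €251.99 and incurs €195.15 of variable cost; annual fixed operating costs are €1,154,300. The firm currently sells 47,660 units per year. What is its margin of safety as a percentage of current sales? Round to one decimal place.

57.4%

Contribution margin per unit = €251.99 − €195.15 = €56.84. Break-even units = €1,154,300 ÷ €56.84 = 20,307.88; break-even revenue = 20,307.88 × €251.99 = €5,117,383.13.
Current sales = 47,660 × €251.99 = €12,009,843.40.
Margin of safety = (€12,009,843.40 − €5,117,383.13) ÷ €12,009,843.40 = 57.4%.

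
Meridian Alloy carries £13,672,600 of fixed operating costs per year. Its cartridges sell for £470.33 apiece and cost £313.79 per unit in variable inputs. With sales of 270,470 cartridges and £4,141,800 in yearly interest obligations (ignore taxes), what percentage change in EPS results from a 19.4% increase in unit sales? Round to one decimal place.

Contribution at this volume is 270,470 × £156.54 = £42,339,373.80.
Operating income = contribution − fixed costs = £42,339,373.80 − £13,672,600 = £28,666,773.80.
Interest = £4,141,800.00, so EBIT − I = £24,524,973.80.
DCL = total CM / (EBIT − I) = £42,339,373.80 / £24,524,973.80 = 1.7264.
%ΔEPS = DCL × %ΔSales = 1.7264 × +19.4% = +33.5%.

+33.5%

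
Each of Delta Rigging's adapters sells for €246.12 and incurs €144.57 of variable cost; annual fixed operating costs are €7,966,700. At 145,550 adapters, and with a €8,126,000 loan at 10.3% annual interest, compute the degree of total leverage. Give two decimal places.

Contribution at this volume is 145,550 × €101.55 = €14,780,602.50.
Operating income = contribution − fixed costs = €14,780,602.50 − €7,966,700 = €6,813,902.50. Interest = €836,978.00.
DOL = €14,780,602.50 ÷ €6,813,902.50 = 2.1692; DFL = €6,813,902.50 ÷ €5,976,924.50 = 1.1400.
Combined leverage = 2.1692 × 1.1400 = 2.4729.

2.47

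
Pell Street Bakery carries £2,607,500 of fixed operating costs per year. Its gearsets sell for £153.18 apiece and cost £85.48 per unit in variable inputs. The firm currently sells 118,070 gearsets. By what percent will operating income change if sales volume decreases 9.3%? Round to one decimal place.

Total contribution margin = 118,070 × £67.70 = £7,993,339.00.
Operating income = contribution − fixed costs = £7,993,339.00 − £2,607,500 = £5,385,839.00.
Degree of operating leverage = £7,993,339.00 / £5,385,839.00 = 1.4841.
%ΔEBIT = DOL × %ΔSales = 1.4841 × -9.3% = -13.8%.

-13.8%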